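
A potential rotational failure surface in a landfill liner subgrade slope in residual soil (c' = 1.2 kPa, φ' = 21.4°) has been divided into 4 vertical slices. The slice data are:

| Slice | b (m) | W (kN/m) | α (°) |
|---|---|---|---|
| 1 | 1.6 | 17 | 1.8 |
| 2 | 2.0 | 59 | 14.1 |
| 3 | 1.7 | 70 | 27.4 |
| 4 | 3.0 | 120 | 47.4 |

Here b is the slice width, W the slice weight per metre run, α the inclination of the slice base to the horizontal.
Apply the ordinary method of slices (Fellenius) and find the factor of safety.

Ordinary method of slices: FS = Σ[c'·Δl_i + (W_i cosα_i)·tanφ'] / Σ W_i sinα_i, with Δl_i = b_i / cosα_i.
Slice 1: Δl = 1.6/cos1.8° = 1.601 m; N'_1 = 17·cos1.8° = 17.0; c'Δl = 1.92; W sinα = 0.5
Slice 2: Δl = 2.0/cos14.1° = 2.062 m; N'_2 = 59·cos14.1° = 57.2; c'Δl = 2.47; W sinα = 14.4
Slice 3: Δl = 1.7/cos27.4° = 1.915 m; N'_3 = 70·cos27.4° = 62.1; c'Δl = 2.30; W sinα = 32.2
Slice 4: Δl = 3.0/cos47.4° = 4.432 m; N'_4 = 120·cos47.4° = 81.2; c'Δl = 5.32; W sinα = 88.3
Σc'Δl = 12.0 kN/m; ΣN' = 217.6 kN/m; ΣW sinα = 135.5 kN/m
Resisting = 12.0 + 217.6·tan21.4° = 12.0 + 85.3 = 97.3 kN/m
FS = 97.3 / 135.5 = 0.718

FS = 0.72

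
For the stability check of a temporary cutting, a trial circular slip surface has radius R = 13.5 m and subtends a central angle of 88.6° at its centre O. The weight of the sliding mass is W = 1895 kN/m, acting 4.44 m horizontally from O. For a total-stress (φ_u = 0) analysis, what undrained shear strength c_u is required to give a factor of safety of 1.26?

c_u = 37.6 kPa

FS = c_u·L_a·R / (W·d), so c_u = FS·W·d / (L_a·R).
Arc length L_a = R·θ = 13.5·(88.6°·π/180) = 13.5·1.5464 = 20.88 m
c_u = 1.26·1895·4.44 / (20.88·13.5) = 10601.4 / 281.82 = 37.62 kPa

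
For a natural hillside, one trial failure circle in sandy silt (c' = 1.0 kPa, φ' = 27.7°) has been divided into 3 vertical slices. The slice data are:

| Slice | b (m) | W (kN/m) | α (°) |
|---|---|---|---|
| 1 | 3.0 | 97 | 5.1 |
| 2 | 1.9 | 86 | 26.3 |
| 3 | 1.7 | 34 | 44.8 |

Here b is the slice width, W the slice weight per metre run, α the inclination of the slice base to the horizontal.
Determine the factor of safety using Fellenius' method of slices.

Ordinary method of slices: FS = Σ[c'·Δl_i + (W_i cosα_i)·tanφ'] / Σ W_i sinα_i, with Δl_i = b_i / cosα_i.
Slice 1: Δl = 3.0/cos5.1° = 3.012 m; N'_1 = 97·cos5.1° = 96.6; c'Δl = 3.01; W sinα = 8.6
Slice 2: Δl = 1.9/cos26.3° = 2.119 m; N'_2 = 86·cos26.3° = 77.1; c'Δl = 2.12; W sinα = 38.1
Slice 3: Δl = 1.7/cos44.8° = 2.396 m; N'_3 = 34·cos44.8° = 24.1; c'Δl = 2.40; W sinα = 24.0
Σc'Δl = 7.5 kN/m; ΣN' = 197.8 kN/m; ΣW sinα = 70.7 kN/m
Resisting = 7.5 + 197.8·tan27.7° = 7.5 + 103.9 = 111.4 kN/m
FS = 111.4 / 70.7 = 1.576

FS = 1.58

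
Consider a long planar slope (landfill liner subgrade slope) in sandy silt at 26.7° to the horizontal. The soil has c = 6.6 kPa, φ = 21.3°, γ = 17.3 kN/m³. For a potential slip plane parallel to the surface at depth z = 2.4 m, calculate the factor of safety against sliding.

FS = 1.17

For an infinite slope with a slip plane parallel to the surface (no pore pressure): FS = [c + γz cos²β tanφ] / [γz sinβ cosβ].
γz = 17.3·2.4 = 41.52 kN/m²
Numerator = 6.6 + 41.52·cos²26.7°·tan21.3° = 6.6 + 41.52·0.7981·0.3899 = 19.520 kPa
Denominator = 41.52·sin26.7°·cos26.7° = 41.52·0.4493·0.8934 = 16.666 kPa
FS = 19.520 / 16.666 = 1.171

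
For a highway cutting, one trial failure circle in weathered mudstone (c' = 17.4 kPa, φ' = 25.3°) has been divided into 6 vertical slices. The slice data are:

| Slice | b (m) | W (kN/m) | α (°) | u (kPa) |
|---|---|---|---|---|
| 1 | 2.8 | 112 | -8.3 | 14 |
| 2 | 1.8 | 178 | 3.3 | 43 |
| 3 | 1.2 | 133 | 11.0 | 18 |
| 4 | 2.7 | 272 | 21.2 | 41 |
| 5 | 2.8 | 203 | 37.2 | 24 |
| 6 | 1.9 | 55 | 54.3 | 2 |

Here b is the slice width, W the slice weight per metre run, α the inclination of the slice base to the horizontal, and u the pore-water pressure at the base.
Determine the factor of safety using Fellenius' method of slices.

Ordinary method of slices: FS = Σ[c'·Δl_i + (W_i cosα_i − u_i·Δl_i)·tanφ'] / Σ W_i sinα_i, with Δl_i = b_i / cosα_i.
Slice 1: Δl = 2.8/cos(-8.3°) = 2.830 m; N'_1 = 112·cos(-8.3°) − 14·2.830 = 71.2; c'Δl = 49.24; W sinα = -16.2
Slice 2: Δl = 1.8/cos3.3° = 1.803 m; N'_2 = 178·cos3.3° − 43·1.803 = 100.2; c'Δl = 31.37; W sinα = 10.2
Slice 3: Δl = 1.2/cos11.0° = 1.222 m; N'_3 = 133·cos11.0° − 18·1.222 = 108.6; c'Δl = 21.27; W sinα = 25.4
Slice 4: Δl = 2.7/cos21.2° = 2.896 m; N'_4 = 272·cos21.2° − 41·2.896 = 134.9; c'Δl = 50.39; W sinα = 98.4
Slice 5: Δl = 2.8/cos37.2° = 3.515 m; N'_5 = 203·cos37.2° − 24·3.515 = 77.3; c'Δl = 61.17; W sinα = 122.7
Slice 6: Δl = 1.9/cos54.3° = 3.256 m; N'_6 = 55·cos54.3° − 2·3.256 = 25.6; c'Δl = 56.65; W sinα = 44.7
Σc'Δl = 270.1 kN/m; ΣN' = 517.7 kN/m; ΣW sinα = 285.2 kN/m
Resisting = 270.1 + 517.7·tan25.3° = 270.1 + 244.7 = 514.8 kN/m
FS = 514.8 / 285.2 = 1.805

FS = 1.80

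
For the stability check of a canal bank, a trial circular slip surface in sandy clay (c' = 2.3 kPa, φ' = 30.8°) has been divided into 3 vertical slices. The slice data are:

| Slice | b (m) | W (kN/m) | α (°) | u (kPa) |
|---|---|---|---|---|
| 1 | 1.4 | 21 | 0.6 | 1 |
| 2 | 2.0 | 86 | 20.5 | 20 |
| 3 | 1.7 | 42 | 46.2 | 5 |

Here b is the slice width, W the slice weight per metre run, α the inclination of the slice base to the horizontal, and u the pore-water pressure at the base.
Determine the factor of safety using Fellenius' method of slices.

FS = 0.96

Ordinary method of slices: FS = Σ[c'·Δl_i + (W_i cosα_i − u_i·Δl_i)·tanφ'] / Σ W_i sinα_i, with Δl_i = b_i / cosα_i.
Slice 1: Δl = 1.4/cos0.6° = 1.400 m; N'_1 = 21·cos0.6° − 1·1.400 = 19.6; c'Δl = 3.22; W sinα = 0.2
Slice 2: Δl = 2.0/cos20.5° = 2.135 m; N'_2 = 86·cos20.5° − 20·2.135 = 37.8; c'Δl = 4.91; W sinα = 30.1
Slice 3: Δl = 1.7/cos46.2° = 2.456 m; N'_3 = 42·cos46.2° − 5·2.456 = 16.8; c'Δl = 5.65; W sinα = 30.3
Σc'Δl = 13.8 kN/m; ΣN' = 74.2 kN/m; ΣW sinα = 60.7 kN/m
Resisting = 13.8 + 74.2·tan30.8° = 13.8 + 44.3 = 58.0 kN/m
FS = 58.0 / 60.7 = 0.957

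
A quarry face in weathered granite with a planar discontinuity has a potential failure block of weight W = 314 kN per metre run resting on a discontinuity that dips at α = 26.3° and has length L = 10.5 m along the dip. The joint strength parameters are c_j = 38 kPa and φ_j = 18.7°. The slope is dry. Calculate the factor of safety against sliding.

Resolving the block weight along and normal to the plane and applying the Mohr–Coulomb strength on the joint:
N' = W cosα = 314·cos26.3° = 281.5 kN/m
Driving force T = W sinα = 314·sin26.3° = 139.1 kN/m
Resisting force R = c_j·L + N'·tanφ_j = 38·10.5 + 281.5·tan18.7° = 399.0 + 95.3 = 494.3 kN/m
FS = R / T = 494.3 / 139.1 = 3.553

FS = 3.55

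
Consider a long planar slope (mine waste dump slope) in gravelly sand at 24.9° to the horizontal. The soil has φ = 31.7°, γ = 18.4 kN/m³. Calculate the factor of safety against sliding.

FS = 1.33

For a dry cohesionless infinite slope the factor of safety is FS = tanφ / tanβ.
FS = tan31.7° / tan24.9° = 0.6176 / 0.4642 = 1.331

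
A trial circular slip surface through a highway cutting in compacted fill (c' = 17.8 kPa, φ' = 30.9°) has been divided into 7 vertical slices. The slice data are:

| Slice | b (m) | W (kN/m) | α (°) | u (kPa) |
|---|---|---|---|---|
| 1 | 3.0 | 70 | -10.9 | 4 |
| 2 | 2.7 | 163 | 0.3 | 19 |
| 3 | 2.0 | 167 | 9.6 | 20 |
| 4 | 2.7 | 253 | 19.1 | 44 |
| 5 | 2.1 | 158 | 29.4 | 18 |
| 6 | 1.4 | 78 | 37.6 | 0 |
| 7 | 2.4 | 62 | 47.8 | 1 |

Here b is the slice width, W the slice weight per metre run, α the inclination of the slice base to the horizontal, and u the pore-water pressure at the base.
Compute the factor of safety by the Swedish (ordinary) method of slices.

FS = 2.55

Ordinary method of slices: FS = Σ[c'·Δl_i + (W_i cosα_i − u_i·Δl_i)·tanφ'] / Σ W_i sinα_i, with Δl_i = b_i / cosα_i.
Slice 1: Δl = 3.0/cos(-10.9°) = 3.055 m; N'_1 = 70·cos(-10.9°) − 4·3.055 = 56.5; c'Δl = 54.38; W sinα = -13.2
Slice 2: Δl = 2.7/cos0.3° = 2.700 m; N'_2 = 163·cos0.3° − 19·2.700 = 111.7; c'Δl = 48.06; W sinα = 0.9
Slice 3: Δl = 2.0/cos9.6° = 2.028 m; N'_3 = 167·cos9.6° − 20·2.028 = 124.1; c'Δl = 36.11; W sinα = 27.9
Slice 4: Δl = 2.7/cos19.1° = 2.857 m; N'_4 = 253·cos19.1° − 44·2.857 = 113.4; c'Δl = 50.86; W sinα = 82.8
Slice 5: Δl = 2.1/cos29.4° = 2.410 m; N'_5 = 158·cos29.4° − 18·2.410 = 94.3; c'Δl = 42.91; W sinα = 77.6
Slice 6: Δl = 1.4/cos37.6° = 1.767 m; N'_6 = 78·cos37.6° − 0·1.767 = 61.8; c'Δl = 31.45; W sinα = 47.6
Slice 7: Δl = 2.4/cos47.8° = 3.573 m; N'_7 = 62·cos47.8° − 1·3.573 = 38.1; c'Δl = 63.60; W sinα = 45.9
Σc'Δl = 327.4 kN/m; ΣN' = 599.8 kN/m; ΣW sinα = 269.3 kN/m
Resisting = 327.4 + 599.8·tan30.9° = 327.4 + 359.0 = 686.3 kN/m
FS = 686.3 / 269.3 = 2.548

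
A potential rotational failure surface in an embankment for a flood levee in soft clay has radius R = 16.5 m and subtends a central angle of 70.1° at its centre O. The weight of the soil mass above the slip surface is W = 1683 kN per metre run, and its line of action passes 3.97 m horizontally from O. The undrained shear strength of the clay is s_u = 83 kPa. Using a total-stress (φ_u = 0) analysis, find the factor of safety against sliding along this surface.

Taking moments about the centre O, the resisting moment is provided by the undrained shear strength acting along the arc:
Arc length L_a = R·θ = 16.5·(70.1°·π/180) = 16.5·1.2235 = 20.19 m
M_R = s_u·L_a·R = 83·20.19·16.5 = 27646.6 kN·m/m
M_D = W·d = 1683·3.97 = 6681.5 kN·m/m
FS = M_R / M_D = 27646.6 / 6681.5 = 4.138

FS = 4.14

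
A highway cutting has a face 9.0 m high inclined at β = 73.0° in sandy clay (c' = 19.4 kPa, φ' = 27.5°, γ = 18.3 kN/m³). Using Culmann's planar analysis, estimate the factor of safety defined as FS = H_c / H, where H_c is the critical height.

H_c = (4c'/γ) · sinβ cosφ' / [1 − cos(β − φ')]
    = (4·19.4/18.3) · sin73.0°·cos27.5° / [1 − cos45.5°]
    = 4.240 · 0.8483 / 0.2991 = 12.03 m
FS = H_c / H = 12.03 / 9.0 = 1.336

FS = 1.34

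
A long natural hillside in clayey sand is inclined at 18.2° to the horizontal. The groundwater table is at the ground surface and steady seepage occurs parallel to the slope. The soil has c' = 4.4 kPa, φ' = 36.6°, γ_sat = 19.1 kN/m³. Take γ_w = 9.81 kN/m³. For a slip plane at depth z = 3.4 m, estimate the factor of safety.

FS = 1.33

With seepage parallel to the slope and the water table at the surface, the effective normal stress on the slip plane uses the buoyant unit weight γ' = γ_sat − γ_w while the driving shear stress uses γ_sat:
FS = [c' + γ' z cos²β tanφ'] / [γ_sat z sinβ cosβ]
γ' = 19.1 − 9.81 = 9.29 kN/m³
Numerator = 4.4 + 9.29·3.4·cos²18.2°·tan36.6° = 4.4 + 9.29·3.4·0.9024·0.7427 = 25.569 kPa
Denominator = 19.1·3.4·sin18.2°·cos18.2° = 19.1·3.4·0.3123·0.9500 = 19.268 kPa
FS = 25.569 / 19.268 = 1.327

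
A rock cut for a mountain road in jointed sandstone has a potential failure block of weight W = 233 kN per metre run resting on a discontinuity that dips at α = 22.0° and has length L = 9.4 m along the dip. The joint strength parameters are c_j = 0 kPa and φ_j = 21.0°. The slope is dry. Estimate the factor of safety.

Resolving the block weight along and normal to the plane and applying the Mohr–Coulomb strength on the joint:
N' = W cosα = 233·cos22.0° = 216.0 kN/m
Driving force T = W sinα = 233·sin22.0° = 87.3 kN/m
Resisting force R = c_j·L + N'·tanφ_j = 0·9.4 + 216.0·tan21.0° = 0.0 + 82.9 = 82.9 kN/m
FS = R / T = 82.9 / 87.3 = 0.950

FS = 0.95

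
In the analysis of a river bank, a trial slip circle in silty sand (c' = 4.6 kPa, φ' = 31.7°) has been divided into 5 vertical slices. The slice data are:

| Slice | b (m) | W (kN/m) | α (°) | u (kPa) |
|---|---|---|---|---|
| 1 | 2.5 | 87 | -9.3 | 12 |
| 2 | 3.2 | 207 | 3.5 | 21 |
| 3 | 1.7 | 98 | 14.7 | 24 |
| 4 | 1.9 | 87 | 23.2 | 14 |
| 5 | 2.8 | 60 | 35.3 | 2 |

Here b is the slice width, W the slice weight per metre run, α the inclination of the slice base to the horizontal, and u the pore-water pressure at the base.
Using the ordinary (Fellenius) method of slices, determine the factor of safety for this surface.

FS = 2.92

Ordinary method of slices: FS = Σ[c'·Δl_i + (W_i cosα_i − u_i·Δl_i)·tanφ'] / Σ W_i sinα_i, with Δl_i = b_i / cosα_i.
Slice 1: Δl = 2.5/cos(-9.3°) = 2.533 m; N'_1 = 87·cos(-9.3°) − 12·2.533 = 55.5; c'Δl = 11.65; W sinα = -14.1
Slice 2: Δl = 3.2/cos3.5° = 3.206 m; N'_2 = 207·cos3.5° − 21·3.206 = 139.3; c'Δl = 14.75; W sinα = 12.6
Slice 3: Δl = 1.7/cos14.7° = 1.758 m; N'_3 = 98·cos14.7° − 24·1.758 = 52.6; c'Δl = 8.08; W sinα = 24.9
Slice 4: Δl = 1.9/cos23.2° = 2.067 m; N'_4 = 87·cos23.2° − 14·2.067 = 51.0; c'Δl = 9.51; W sinα = 34.3
Slice 5: Δl = 2.8/cos35.3° = 3.431 m; N'_5 = 60·cos35.3° − 2·3.431 = 42.1; c'Δl = 15.78; W sinα = 34.7
Σc'Δl = 59.8 kN/m; ΣN' = 340.5 kN/m; ΣW sinα = 92.4 kN/m
Resisting = 59.8 + 340.5·tan31.7° = 59.8 + 210.3 = 270.1 kN/m
FS = 270.1 / 92.4 = 2.923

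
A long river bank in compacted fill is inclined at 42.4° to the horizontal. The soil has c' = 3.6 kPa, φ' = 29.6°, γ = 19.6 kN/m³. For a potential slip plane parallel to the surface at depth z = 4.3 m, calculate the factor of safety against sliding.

For an infinite slope with a slip plane parallel to the surface (no pore pressure): FS = [c' + γz cos²β tanφ'] / [γz sinβ cosβ].
γz = 19.6·4.3 = 84.28 kN/m²
Numerator = 3.6 + 84.28·cos²42.4°·tan29.6° = 3.6 + 84.28·0.5453·0.5681 = 29.708 kPa
Denominator = 84.28·sin42.4°·cos42.4° = 84.28·0.6743·0.7385 = 41.967 kPa
FS = 29.708 / 41.967 = 0.708

FS = 0.71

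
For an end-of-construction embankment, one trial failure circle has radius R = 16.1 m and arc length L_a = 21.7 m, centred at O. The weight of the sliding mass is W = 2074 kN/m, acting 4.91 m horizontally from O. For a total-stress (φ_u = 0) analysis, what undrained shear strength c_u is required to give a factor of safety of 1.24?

c_u = 36.1 kPa

FS = c_u·L_a·R / (W·d), so c_u = FS·W·d / (L_a·R).
c_u = 1.24·2074·4.91 / (21.70·16.1) = 12627.3 / 349.37 = 36.14 kPa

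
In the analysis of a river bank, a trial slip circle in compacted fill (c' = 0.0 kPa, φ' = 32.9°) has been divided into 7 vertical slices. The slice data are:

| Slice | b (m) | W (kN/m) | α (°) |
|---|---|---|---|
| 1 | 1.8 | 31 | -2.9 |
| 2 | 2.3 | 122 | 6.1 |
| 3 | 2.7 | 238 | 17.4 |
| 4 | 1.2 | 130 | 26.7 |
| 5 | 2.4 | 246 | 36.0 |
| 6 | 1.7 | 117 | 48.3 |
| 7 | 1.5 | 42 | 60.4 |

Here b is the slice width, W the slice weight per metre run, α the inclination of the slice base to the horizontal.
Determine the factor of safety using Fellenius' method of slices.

FS = 1.25

Ordinary method of slices: FS = Σ[c'·Δl_i + (W_i cosα_i)·tanφ'] / Σ W_i sinα_i, with Δl_i = b_i / cosα_i.
Slice 1: Δl = 1.8/cos(-2.9°) = 1.802 m; N'_1 = 31·cos(-2.9°) = 31.0; c'Δl = 0.00; W sinα = -1.6
Slice 2: Δl = 2.3/cos6.1° = 2.313 m; N'_2 = 122·cos6.1° = 121.3; c'Δl = 0.00; W sinα = 13.0
Slice 3: Δl = 2.7/cos17.4° = 2.829 m; N'_3 = 238·cos17.4° = 227.1; c'Δl = 0.00; W sinα = 71.2
Slice 4: Δl = 1.2/cos26.7° = 1.343 m; N'_4 = 130·cos26.7° = 116.1; c'Δl = 0.00; W sinα = 58.4
Slice 5: Δl = 2.4/cos36.0° = 2.967 m; N'_5 = 246·cos36.0° = 199.0; c'Δl = 0.00; W sinα = 144.6
Slice 6: Δl = 1.7/cos48.3° = 2.556 m; N'_6 = 117·cos48.3° = 77.8; c'Δl = 0.00; W sinα = 87.4
Slice 7: Δl = 1.5/cos60.4° = 3.037 m; N'_7 = 42·cos60.4° = 20.7; c'Δl = 0.00; W sinα = 36.5
Σc'Δl = 0.0 kN/m; ΣN' = 793.1 kN/m; ΣW sinα = 409.4 kN/m
Resisting = 0.0 + 793.1·tan32.9° = 0.0 + 513.1 = 513.1 kN/m
FS = 513.1 / 409.4 = 1.253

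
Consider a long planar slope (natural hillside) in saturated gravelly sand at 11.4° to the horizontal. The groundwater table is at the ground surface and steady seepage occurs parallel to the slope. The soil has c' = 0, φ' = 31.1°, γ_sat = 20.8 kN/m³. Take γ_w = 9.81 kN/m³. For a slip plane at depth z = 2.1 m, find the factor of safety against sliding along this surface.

FS = 1.58

With seepage parallel to the slope and the water table at the surface, the effective normal stress on the slip plane uses the buoyant unit weight γ' = γ_sat − γ_w while the driving shear stress uses γ_sat:
FS = [c' + γ' z cos²β tanφ'] / [γ_sat z sinβ cosβ]
(For c' = 0 this reduces to FS = (γ'/γ_sat)·tanφ'/tanβ.)
γ' = 20.8 − 9.81 = 10.99 kN/m³
Numerator = 0.0 + 10.99·2.1·cos²11.4°·tan31.1° = 0.0 + 10.99·2.1·0.9609·0.6032 = 13.378 kPa
Denominator = 20.8·2.1·sin11.4°·cos11.4° = 20.8·2.1·0.1977·0.9803 = 8.463 kPa
FS = 13.378 / 8.463 = 1.581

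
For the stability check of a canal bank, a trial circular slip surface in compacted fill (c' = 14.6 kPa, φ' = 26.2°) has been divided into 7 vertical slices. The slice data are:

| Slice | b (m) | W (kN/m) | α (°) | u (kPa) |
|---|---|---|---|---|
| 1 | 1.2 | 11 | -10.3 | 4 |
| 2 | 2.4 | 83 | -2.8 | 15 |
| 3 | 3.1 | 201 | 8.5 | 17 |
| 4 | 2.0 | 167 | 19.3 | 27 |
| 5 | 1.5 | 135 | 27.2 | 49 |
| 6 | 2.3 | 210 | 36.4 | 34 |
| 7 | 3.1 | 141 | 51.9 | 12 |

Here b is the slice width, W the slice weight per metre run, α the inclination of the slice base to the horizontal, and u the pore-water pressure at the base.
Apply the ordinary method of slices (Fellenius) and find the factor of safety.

FS = 1.28

Ordinary method of slices: FS = Σ[c'·Δl_i + (W_i cosα_i − u_i·Δl_i)·tanφ'] / Σ W_i sinα_i, with Δl_i = b_i / cosα_i.
Slice 1: Δl = 1.2/cos(-10.3°) = 1.220 m; N'_1 = 11·cos(-10.3°) − 4·1.220 = 5.9; c'Δl = 17.81; W sinα = -2.0
Slice 2: Δl = 2.4/cos(-2.8°) = 2.403 m; N'_2 = 83·cos(-2.8°) − 15·2.403 = 46.9; c'Δl = 35.08; W sinα = -4.1
Slice 3: Δl = 3.1/cos8.5° = 3.134 m; N'_3 = 201·cos8.5° − 17·3.134 = 145.5; c'Δl = 45.76; W sinα = 29.7
Slice 4: Δl = 2.0/cos19.3° = 2.119 m; N'_4 = 167·cos19.3° − 27·2.119 = 100.4; c'Δl = 30.94; W sinα = 55.2
Slice 5: Δl = 1.5/cos27.2° = 1.686 m; N'_5 = 135·cos27.2° − 49·1.686 = 37.4; c'Δl = 24.62; W sinα = 61.7
Slice 6: Δl = 2.3/cos36.4° = 2.858 m; N'_6 = 210·cos36.4° − 34·2.858 = 71.9; c'Δl = 41.72; W sinα = 124.6
Slice 7: Δl = 3.1/cos51.9° = 5.024 m; N'_7 = 141·cos51.9° − 12·5.024 = 26.7; c'Δl = 73.35; W sinα = 111.0
Σc'Δl = 269.3 kN/m; ΣN' = 434.7 kN/m; ΣW sinα = 376.2 kN/m
Resisting = 269.3 + 434.7·tan26.2° = 269.3 + 213.9 = 483.2 kN/m
FS = 483.2 / 376.2 = 1.285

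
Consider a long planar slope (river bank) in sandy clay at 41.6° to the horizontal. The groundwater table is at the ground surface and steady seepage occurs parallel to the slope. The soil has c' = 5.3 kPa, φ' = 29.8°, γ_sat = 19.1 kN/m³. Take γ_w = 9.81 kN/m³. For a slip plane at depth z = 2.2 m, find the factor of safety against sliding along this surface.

FS = 0.57

With seepage parallel to the slope and the water table at the surface, the effective normal stress on the slip plane uses the buoyant unit weight γ' = γ_sat − γ_w while the driving shear stress uses γ_sat:
FS = [c' + γ' z cos²β tanφ'] / [γ_sat z sinβ cosβ]
γ' = 19.1 − 9.81 = 9.29 kN/m³
Numerator = 5.3 + 9.29·2.2·cos²41.6°·tan29.8° = 5.3 + 9.29·2.2·0.5592·0.5727 = 11.845 kPa
Denominator = 19.1·2.2·sin41.6°·cos41.6° = 19.1·2.2·0.6639·0.7478 = 20.862 kPa
FS = 11.845 / 20.862 = 0.568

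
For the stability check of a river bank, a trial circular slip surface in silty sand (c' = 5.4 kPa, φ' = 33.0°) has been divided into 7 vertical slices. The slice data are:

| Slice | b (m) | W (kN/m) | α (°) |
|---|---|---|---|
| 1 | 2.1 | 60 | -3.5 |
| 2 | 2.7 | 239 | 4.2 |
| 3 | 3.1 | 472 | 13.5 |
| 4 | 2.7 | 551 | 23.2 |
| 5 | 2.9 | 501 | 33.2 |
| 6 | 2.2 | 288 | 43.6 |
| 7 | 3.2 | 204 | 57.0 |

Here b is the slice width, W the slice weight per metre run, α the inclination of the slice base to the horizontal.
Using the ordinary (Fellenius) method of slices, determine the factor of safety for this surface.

FS = 1.45

Ordinary method of slices: FS = Σ[c'·Δl_i + (W_i cosα_i)·tanφ'] / Σ W_i sinα_i, with Δl_i = b_i / cosα_i.
Slice 1: Δl = 2.1/cos(-3.5°) = 2.104 m; N'_1 = 60·cos(-3.5°) = 59.9; c'Δl = 11.36; W sinα = -3.7
Slice 2: Δl = 2.7/cos4.2° = 2.707 m; N'_2 = 239·cos4.2° = 238.4; c'Δl = 14.62; W sinα = 17.5
Slice 3: Δl = 3.1/cos13.5° = 3.188 m; N'_3 = 472·cos13.5° = 459.0; c'Δl = 17.22; W sinα = 110.2
Slice 4: Δl = 2.7/cos23.2° = 2.938 m; N'_4 = 551·cos23.2° = 506.4; c'Δl = 15.86; W sinα = 217.1
Slice 5: Δl = 2.9/cos33.2° = 3.466 m; N'_5 = 501·cos33.2° = 419.2; c'Δl = 18.71; W sinα = 274.3
Slice 6: Δl = 2.2/cos43.6° = 3.038 m; N'_6 = 288·cos43.6° = 208.6; c'Δl = 16.40; W sinα = 198.6
Slice 7: Δl = 3.2/cos57.0° = 5.875 m; N'_7 = 204·cos57.0° = 111.1; c'Δl = 31.73; W sinα = 171.1
Σc'Δl = 125.9 kN/m; ΣN' = 2002.5 kN/m; ΣW sinα = 985.1 kN/m
Resisting = 125.9 + 2002.5·tan33.0° = 125.9 + 1300.5 = 1426.4 kN/m
FS = 1426.4 / 985.1 = 1.448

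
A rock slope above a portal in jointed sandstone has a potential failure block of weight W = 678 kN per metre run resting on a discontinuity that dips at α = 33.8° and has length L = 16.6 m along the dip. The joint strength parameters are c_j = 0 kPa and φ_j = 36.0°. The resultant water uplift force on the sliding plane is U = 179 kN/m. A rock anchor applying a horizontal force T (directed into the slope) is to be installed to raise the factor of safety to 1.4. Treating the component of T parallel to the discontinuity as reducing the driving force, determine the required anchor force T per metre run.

Resolving forces along and normal to the sliding plane, with the horizontal anchor force T adding T·sinα to the effective normal force and T·cosα acting up the plane against the driving force:
FS = [c_jL + (W cosα − U + T sinα) tanφ_j] / [W sinα − T cosα]
Without the anchor: N' = 384.4 kN/m, driving T_d = 377.2 kN/m, resisting R = 0·16.6 + 384.4·tan36.0° = 279.3 kN/m, FS = 0.74.
Setting FS = 1.4 and solving for T:
1.4·(377.2 − T cos33.8°) = 279.3 + T sin33.8°·tan36.0°
T·(sin33.8°·tan36.0° + 1.4·cos33.8°) = 1.4·377.2 − 279.3
T·(0.5563·0.7265 + 1.4·0.8310) = 528.0 − 279.3 = 248.7
T·1.5676 = 248.7
T = 158.7 kN/m

T = 159 kN/m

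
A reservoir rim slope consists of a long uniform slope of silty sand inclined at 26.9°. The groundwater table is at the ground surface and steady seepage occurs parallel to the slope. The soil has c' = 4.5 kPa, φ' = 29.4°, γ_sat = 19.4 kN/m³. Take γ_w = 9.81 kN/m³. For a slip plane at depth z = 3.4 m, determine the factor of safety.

With seepage parallel to the slope and the water table at the surface, the effective normal stress on the slip plane uses the buoyant unit weight γ' = γ_sat − γ_w while the driving shear stress uses γ_sat:
FS = [c' + γ' z cos²β tanφ'] / [γ_sat z sinβ cosβ]
γ' = 19.4 − 9.81 = 9.59 kN/m³
Numerator = 4.5 + 9.59·3.4·cos²26.9°·tan29.4° = 4.5 + 9.59·3.4·0.7953·0.5635 = 19.112 kPa
Denominator = 19.4·3.4·sin26.9°·cos26.9° = 19.4·3.4·0.4524·0.8918 = 26.614 kPa
FS = 19.112 / 26.614 = 0.718

FS = 0.72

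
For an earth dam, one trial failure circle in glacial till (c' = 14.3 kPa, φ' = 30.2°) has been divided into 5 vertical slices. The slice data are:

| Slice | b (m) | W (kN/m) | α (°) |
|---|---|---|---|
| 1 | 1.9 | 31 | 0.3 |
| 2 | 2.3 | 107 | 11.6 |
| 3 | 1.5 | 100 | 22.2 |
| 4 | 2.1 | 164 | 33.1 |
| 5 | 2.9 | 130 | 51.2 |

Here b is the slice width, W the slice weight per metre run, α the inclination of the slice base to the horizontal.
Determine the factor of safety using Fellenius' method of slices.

Ordinary method of slices: FS = Σ[c'·Δl_i + (W_i cosα_i)·tanφ'] / Σ W_i sinα_i, with Δl_i = b_i / cosα_i.
Slice 1: Δl = 1.9/cos0.3° = 1.900 m; N'_1 = 31·cos0.3° = 31.0; c'Δl = 27.17; W sinα = 0.2
Slice 2: Δl = 2.3/cos11.6° = 2.348 m; N'_2 = 107·cos11.6° = 104.8; c'Δl = 33.58; W sinα = 21.5
Slice 3: Δl = 1.5/cos22.2° = 1.620 m; N'_3 = 100·cos22.2° = 92.6; c'Δl = 23.17; W sinα = 37.8
Slice 4: Δl = 2.1/cos33.1° = 2.507 m; N'_4 = 164·cos33.1° = 137.4; c'Δl = 35.85; W sinα = 89.6
Slice 5: Δl = 2.9/cos51.2° = 4.628 m; N'_5 = 130·cos51.2° = 81.5; c'Δl = 66.18; W sinα = 101.3
Σc'Δl = 185.9 kN/m; ΣN' = 447.2 kN/m; ΣW sinα = 250.3 kN/m
Resisting = 185.9 + 447.2·tan30.2° = 185.9 + 260.3 = 446.2 kN/m
FS = 446.2 / 250.3 = 1.783

FS = 1.78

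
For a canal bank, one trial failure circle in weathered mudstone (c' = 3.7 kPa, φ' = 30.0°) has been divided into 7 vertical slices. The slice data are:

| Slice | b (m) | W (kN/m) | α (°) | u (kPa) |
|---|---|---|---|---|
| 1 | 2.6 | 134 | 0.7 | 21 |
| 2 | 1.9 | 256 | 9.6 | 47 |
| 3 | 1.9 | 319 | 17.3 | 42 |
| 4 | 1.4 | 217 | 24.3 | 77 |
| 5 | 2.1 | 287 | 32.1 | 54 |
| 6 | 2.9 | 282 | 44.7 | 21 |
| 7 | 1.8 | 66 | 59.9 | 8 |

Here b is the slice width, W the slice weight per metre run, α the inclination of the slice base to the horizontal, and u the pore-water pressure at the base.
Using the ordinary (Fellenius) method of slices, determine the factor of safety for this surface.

Ordinary method of slices: FS = Σ[c'·Δl_i + (W_i cosα_i − u_i·Δl_i)·tanφ'] / Σ W_i sinα_i, with Δl_i = b_i / cosα_i.
Slice 1: Δl = 2.6/cos0.7° = 2.600 m; N'_1 = 134·cos0.7° − 21·2.600 = 79.4; c'Δl = 9.62; W sinα = 1.6
Slice 2: Δl = 1.9/cos9.6° = 1.927 m; N'_2 = 256·cos9.6° − 47·1.927 = 161.8; c'Δl = 7.13; W sinα = 42.7
Slice 3: Δl = 1.9/cos17.3° = 1.990 m; N'_3 = 319·cos17.3° − 42·1.990 = 221.0; c'Δl = 7.36; W sinα = 94.9
Slice 4: Δl = 1.4/cos24.3° = 1.536 m; N'_4 = 217·cos24.3° − 77·1.536 = 79.5; c'Δl = 5.68; W sinα = 89.3
Slice 5: Δl = 2.1/cos32.1° = 2.479 m; N'_5 = 287·cos32.1° − 54·2.479 = 109.3; c'Δl = 9.17; W sinα = 152.5
Slice 6: Δl = 2.9/cos44.7° = 4.080 m; N'_6 = 282·cos44.7° − 21·4.080 = 114.8; c'Δl = 15.10; W sinα = 198.4
Slice 7: Δl = 1.8/cos59.9° = 3.589 m; N'_7 = 66·cos59.9° − 8·3.589 = 4.4; c'Δl = 13.28; W sinα = 57.1
Σc'Δl = 67.3 kN/m; ΣN' = 770.1 kN/m; ΣW sinα = 636.5 kN/m
Resisting = 67.3 + 770.1·tan30.0° = 67.3 + 444.6 = 512.0 kN/m
FS = 512.0 / 636.5 = 0.804

FS = 0.80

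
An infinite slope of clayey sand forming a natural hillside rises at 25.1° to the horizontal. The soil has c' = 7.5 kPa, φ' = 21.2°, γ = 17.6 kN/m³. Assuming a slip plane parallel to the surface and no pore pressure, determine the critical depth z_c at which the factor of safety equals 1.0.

z_c = 6.45 m

Setting FS = 1.00 in FS = [c' + γz cos²β tanφ'] / [γz sinβ cosβ] and solving for z:
z = c' / [γ cosβ (FS·sinβ − cosβ·tanφ')]
  = 7.5 / [17.6·cos25.1°·(1.00·sin25.1° − cos25.1°·tan21.2°)]
  = 7.5 / [17.6·0.9056·(1.00·0.4242 − 0.9056·0.3879)]
  = 7.5 / 1.1627 = 6.450 m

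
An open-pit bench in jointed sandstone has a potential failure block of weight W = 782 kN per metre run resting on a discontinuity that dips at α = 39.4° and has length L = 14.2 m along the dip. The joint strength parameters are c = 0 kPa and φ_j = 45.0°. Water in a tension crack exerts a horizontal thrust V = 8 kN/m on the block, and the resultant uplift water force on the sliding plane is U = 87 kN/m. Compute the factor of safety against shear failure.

FS = 1.02

Resolving the block weight along and normal to the plane and applying the Mohr–Coulomb strength on the joint:
N' = W cosα − U − V sinα = 782·cos39.4° − 87 − 8·sin39.4° = 512.2 kN/m
Driving force T = W sinα + V cosα = 782·sin39.4° + 8·cos39.4° = 502.5 kN/m
Resisting force R = c·L + N'·tanφ_j = 0·14.2 + 512.2·tan45.0° = 0.0 + 512.2 = 512.2 kN/m
FS = R / T = 512.2 / 502.5 = 1.019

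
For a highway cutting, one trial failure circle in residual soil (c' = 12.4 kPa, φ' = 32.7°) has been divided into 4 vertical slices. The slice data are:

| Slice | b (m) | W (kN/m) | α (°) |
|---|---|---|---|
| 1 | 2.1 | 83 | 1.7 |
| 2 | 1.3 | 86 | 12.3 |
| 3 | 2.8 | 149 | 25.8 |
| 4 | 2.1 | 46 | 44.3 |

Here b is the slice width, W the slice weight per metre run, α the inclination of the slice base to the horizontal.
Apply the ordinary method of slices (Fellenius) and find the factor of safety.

FS = 2.82

Ordinary method of slices: FS = Σ[c'·Δl_i + (W_i cosα_i)·tanφ'] / Σ W_i sinα_i, with Δl_i = b_i / cosα_i.
Slice 1: Δl = 2.1/cos1.7° = 2.101 m; N'_1 = 83·cos1.7° = 83.0; c'Δl = 26.05; W sinα = 2.5
Slice 2: Δl = 1.3/cos12.3° = 1.331 m; N'_2 = 86·cos12.3° = 84.0; c'Δl = 16.50; W sinα = 18.3
Slice 3: Δl = 2.8/cos25.8° = 3.110 m; N'_3 = 149·cos25.8° = 134.1; c'Δl = 38.56; W sinα = 64.8
Slice 4: Δl = 2.1/cos44.3° = 2.934 m; N'_4 = 46·cos44.3° = 32.9; c'Δl = 36.38; W sinα = 32.1
Σc'Δl = 117.5 kN/m; ΣN' = 334.1 kN/m; ΣW sinα = 117.8 kN/m
Resisting = 117.5 + 334.1·tan32.7° = 117.5 + 214.5 = 332.0 kN/m
FS = 332.0 / 117.8 = 2.819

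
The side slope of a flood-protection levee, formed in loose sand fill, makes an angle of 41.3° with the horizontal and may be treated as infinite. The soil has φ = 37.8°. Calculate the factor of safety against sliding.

For a dry cohesionless infinite slope the factor of safety is FS = tanφ / tanβ.
FS = tan37.8° / tan41.3° = 0.7757 / 0.8785 = 0.883

FS = 0.88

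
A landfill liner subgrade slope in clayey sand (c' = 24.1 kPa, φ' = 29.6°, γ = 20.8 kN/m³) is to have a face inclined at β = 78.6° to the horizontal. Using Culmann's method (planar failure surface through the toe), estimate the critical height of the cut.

Culmann's analysis gives the critical failure plane at α_cr = (β + φ')/2 = (78.6 + 29.6)/2 = 54.1°, and the critical height
H_c = (4c'/γ) · sinβ cosφ' / [1 − cos(β − φ')]
    = (4·24.1/20.8) · sin78.6°·cos29.6° / [1 − cos(49.0°)]
    = 4.635 · 0.9803·0.8695 / [1 − 0.6561]
    = 4.635 · 0.8523 / 0.3439
    = 11.49 m

H_c = 11.49 m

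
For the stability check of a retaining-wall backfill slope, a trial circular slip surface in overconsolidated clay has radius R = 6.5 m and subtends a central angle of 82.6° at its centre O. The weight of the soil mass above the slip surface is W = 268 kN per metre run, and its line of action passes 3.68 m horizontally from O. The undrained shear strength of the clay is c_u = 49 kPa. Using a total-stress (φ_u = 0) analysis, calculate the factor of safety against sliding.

Taking moments about the centre O, the resisting moment is provided by the undrained shear strength acting along the arc:
Arc length L_a = R·θ = 6.5·(82.6°·π/180) = 6.5·1.4416 = 9.37 m
M_R = c_u·L_a·R = 49·9.37·6.5 = 2984.6 kN·m/m
M_D = W·d = 268·3.68 = 986.2 kN·m/m
FS = M_R / M_D = 2984.6 / 986.2 = 3.026

FS = 3.03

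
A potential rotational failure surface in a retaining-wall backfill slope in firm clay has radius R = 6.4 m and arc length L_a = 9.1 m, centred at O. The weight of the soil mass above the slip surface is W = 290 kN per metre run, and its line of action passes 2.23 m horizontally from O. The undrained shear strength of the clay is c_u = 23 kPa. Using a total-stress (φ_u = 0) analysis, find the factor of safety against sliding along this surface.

Taking moments about the centre O, the resisting moment is provided by the undrained shear strength acting along the arc:
M_R = c_u·L_a·R = 23·9.10·6.4 = 1339.5 kN·m/m
M_D = W·d = 290·2.23 = 646.7 kN·m/m
FS = M_R / M_D = 1339.5 / 646.7 = 2.071

FS = 2.07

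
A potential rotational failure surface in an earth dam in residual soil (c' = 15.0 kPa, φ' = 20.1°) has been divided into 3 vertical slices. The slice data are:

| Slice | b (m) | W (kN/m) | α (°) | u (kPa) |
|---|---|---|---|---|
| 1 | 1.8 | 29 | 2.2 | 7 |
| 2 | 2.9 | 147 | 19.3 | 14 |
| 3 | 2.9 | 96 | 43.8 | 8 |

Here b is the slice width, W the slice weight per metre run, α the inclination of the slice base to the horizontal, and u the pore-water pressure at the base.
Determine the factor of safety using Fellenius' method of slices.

FS = 1.62

Ordinary method of slices: FS = Σ[c'·Δl_i + (W_i cosα_i − u_i·Δl_i)·tanφ'] / Σ W_i sinα_i, with Δl_i = b_i / cosα_i.
Slice 1: Δl = 1.8/cos2.2° = 1.801 m; N'_1 = 29·cos2.2° − 7·1.801 = 16.4; c'Δl = 27.02; W sinα = 1.1
Slice 2: Δl = 2.9/cos19.3° = 3.073 m; N'_2 = 147·cos19.3° − 14·3.073 = 95.7; c'Δl = 46.09; W sinα = 48.6
Slice 3: Δl = 2.9/cos43.8° = 4.018 m; N'_3 = 96·cos43.8° − 8·4.018 = 37.1; c'Δl = 60.27; W sinα = 66.4
Σc'Δl = 133.4 kN/m; ΣN' = 149.2 kN/m; ΣW sinα = 116.1 kN/m
Resisting = 133.4 + 149.2·tan20.1° = 133.4 + 54.6 = 188.0 kN/m
FS = 188.0 / 116.1 = 1.619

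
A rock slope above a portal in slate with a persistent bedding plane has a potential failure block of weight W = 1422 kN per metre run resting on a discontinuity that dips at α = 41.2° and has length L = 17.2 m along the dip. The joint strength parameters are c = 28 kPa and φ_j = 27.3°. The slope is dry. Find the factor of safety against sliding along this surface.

FS = 1.10

Resolving the block weight along and normal to the plane and applying the Mohr–Coulomb strength on the joint:
N' = W cosα = 1422·cos41.2° = 1069.9 kN/m
Driving force T = W sinα = 1422·sin41.2° = 936.7 kN/m
Resisting force R = c·L + N'·tanφ_j = 28·17.2 + 1069.9·tan27.3° = 481.6 + 552.2 = 1033.8 kN/m
FS = R / T = 1033.8 / 936.7 = 1.104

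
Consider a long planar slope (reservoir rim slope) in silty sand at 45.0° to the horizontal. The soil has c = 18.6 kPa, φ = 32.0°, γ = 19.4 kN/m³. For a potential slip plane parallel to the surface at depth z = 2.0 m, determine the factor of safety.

For an infinite slope with a slip plane parallel to the surface (no pore pressure): FS = [c + γz cos²β tanφ] / [γz sinβ cosβ].
γz = 19.4·2.0 = 38.80 kN/m²
Numerator = 18.6 + 38.80·cos²45.0°·tan32.0° = 18.6 + 38.80·0.5000·0.6249 = 30.722 kPa
Denominator = 38.80·sin45.0°·cos45.0° = 38.80·0.7071·0.7071 = 19.400 kPa
FS = 30.722 / 19.400 = 1.584

FS = 1.58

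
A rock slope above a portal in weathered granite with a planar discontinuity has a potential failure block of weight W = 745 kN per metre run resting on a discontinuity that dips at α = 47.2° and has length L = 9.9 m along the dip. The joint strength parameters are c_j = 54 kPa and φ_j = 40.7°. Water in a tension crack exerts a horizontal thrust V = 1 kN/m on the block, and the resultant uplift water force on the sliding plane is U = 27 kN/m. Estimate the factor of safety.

FS = 1.73

Resolving the block weight along and normal to the plane and applying the Mohr–Coulomb strength on the joint:
N' = W cosα − U − V sinα = 745·cos47.2° − 27 − 1·sin47.2° = 478.5 kN/m
Driving force T = W sinα + V cosα = 745·sin47.2° + 1·cos47.2° = 547.3 kN/m
Resisting force R = c_j·L + N'·tanφ_j = 54·9.9 + 478.5·tan40.7° = 534.6 + 411.5 = 946.1 kN/m
FS = R / T = 946.1 / 547.3 = 1.729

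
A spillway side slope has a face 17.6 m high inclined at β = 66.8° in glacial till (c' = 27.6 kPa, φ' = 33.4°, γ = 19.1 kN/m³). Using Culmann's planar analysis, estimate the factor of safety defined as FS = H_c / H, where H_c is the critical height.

FS = 1.53

H_c = (4c'/γ) · sinβ cosφ' / [1 − cos(β − φ')]
    = (4·27.6/19.1) · sin66.8°·cos33.4° / [1 − cos33.4°]
    = 5.780 · 0.7673 / 0.1652 = 26.86 m
FS = H_c / H = 26.86 / 17.6 = 1.526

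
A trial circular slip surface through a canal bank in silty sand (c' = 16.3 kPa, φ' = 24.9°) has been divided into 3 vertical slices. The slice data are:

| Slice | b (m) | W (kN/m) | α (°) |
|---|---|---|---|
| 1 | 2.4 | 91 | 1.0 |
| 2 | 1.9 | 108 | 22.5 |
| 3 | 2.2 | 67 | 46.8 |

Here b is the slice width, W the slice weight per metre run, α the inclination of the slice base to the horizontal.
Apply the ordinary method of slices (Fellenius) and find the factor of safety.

FS = 2.56

Ordinary method of slices: FS = Σ[c'·Δl_i + (W_i cosα_i)·tanφ'] / Σ W_i sinα_i, with Δl_i = b_i / cosα_i.
Slice 1: Δl = 2.4/cos1.0° = 2.400 m; N'_1 = 91·cos1.0° = 91.0; c'Δl = 39.13; W sinα = 1.6
Slice 2: Δl = 1.9/cos22.5° = 2.057 m; N'_2 = 108·cos22.5° = 99.8; c'Δl = 33.52; W sinα = 41.3
Slice 3: Δl = 2.2/cos46.8° = 3.214 m; N'_3 = 67·cos46.8° = 45.9; c'Δl = 52.38; W sinα = 48.8
Σc'Δl = 125.0 kN/m; ΣN' = 236.6 kN/m; ΣW sinα = 91.8 kN/m
Resisting = 125.0 + 236.6·tan24.9° = 125.0 + 109.8 = 234.9 kN/m
FS = 234.9 / 91.8 = 2.560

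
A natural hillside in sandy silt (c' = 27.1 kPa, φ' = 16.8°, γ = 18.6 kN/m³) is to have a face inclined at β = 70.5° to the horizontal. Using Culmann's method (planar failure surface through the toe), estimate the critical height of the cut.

Culmann's analysis gives the critical failure plane at α_cr = (β + φ')/2 = (70.5 + 16.8)/2 = 43.6°, and the critical height
H_c = (4c'/γ) · sinβ cosφ' / [1 − cos(β − φ')]
    = (4·27.1/18.6) · sin70.5°·cos16.8° / [1 − cos(53.7°)]
    = 5.828 · 0.9426·0.9573 / [1 − 0.5920]
    = 5.828 · 0.9024 / 0.4080
    = 12.89 m

H_c = 12.89 m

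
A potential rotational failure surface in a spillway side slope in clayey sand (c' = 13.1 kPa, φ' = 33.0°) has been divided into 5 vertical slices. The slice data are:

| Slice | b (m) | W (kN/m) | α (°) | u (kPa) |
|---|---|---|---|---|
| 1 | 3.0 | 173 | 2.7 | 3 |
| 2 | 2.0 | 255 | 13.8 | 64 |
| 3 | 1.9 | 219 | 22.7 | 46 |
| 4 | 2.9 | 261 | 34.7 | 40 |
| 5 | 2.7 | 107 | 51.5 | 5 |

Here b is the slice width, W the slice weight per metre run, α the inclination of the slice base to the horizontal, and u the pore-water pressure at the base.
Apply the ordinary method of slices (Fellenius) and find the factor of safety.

Ordinary method of slices: FS = Σ[c'·Δl_i + (W_i cosα_i − u_i·Δl_i)·tanφ'] / Σ W_i sinα_i, with Δl_i = b_i / cosα_i.
Slice 1: Δl = 3.0/cos2.7° = 3.003 m; N'_1 = 173·cos2.7° − 3·3.003 = 163.8; c'Δl = 39.34; W sinα = 8.1
Slice 2: Δl = 2.0/cos13.8° = 2.059 m; N'_2 = 255·cos13.8° − 64·2.059 = 115.8; c'Δl = 26.98; W sinα = 60.8
Slice 3: Δl = 1.9/cos22.7° = 2.060 m; N'_3 = 219·cos22.7° − 46·2.060 = 107.3; c'Δl = 26.98; W sinα = 84.5
Slice 4: Δl = 2.9/cos34.7° = 3.527 m; N'_4 = 261·cos34.7° − 40·3.527 = 73.5; c'Δl = 46.21; W sinα = 148.6
Slice 5: Δl = 2.7/cos51.5° = 4.337 m; N'_5 = 107·cos51.5° − 5·4.337 = 44.9; c'Δl = 56.82; W sinα = 83.7
Σc'Δl = 196.3 kN/m; ΣN' = 505.3 kN/m; ΣW sinα = 385.8 kN/m
Resisting = 196.3 + 505.3·tan33.0° = 196.3 + 328.2 = 524.5 kN/m
FS = 524.5 / 385.8 = 1.359

FS = 1.36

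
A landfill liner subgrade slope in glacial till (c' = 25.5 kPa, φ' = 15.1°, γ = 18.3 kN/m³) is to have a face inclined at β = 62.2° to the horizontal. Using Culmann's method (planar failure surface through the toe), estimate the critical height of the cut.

H_c = 14.91 m

Culmann's analysis gives the critical failure plane at α_cr = (β + φ')/2 = (62.2 + 15.1)/2 = 38.6°, and the critical height
H_c = (4c'/γ) · sinβ cosφ' / [1 − cos(β − φ')]
    = (4·25.5/18.3) · sin62.2°·cos15.1° / [1 − cos(47.1°)]
    = 5.574 · 0.8846·0.9655 / [1 − 0.6807]
    = 5.574 · 0.8540 / 0.3193
    = 14.91 m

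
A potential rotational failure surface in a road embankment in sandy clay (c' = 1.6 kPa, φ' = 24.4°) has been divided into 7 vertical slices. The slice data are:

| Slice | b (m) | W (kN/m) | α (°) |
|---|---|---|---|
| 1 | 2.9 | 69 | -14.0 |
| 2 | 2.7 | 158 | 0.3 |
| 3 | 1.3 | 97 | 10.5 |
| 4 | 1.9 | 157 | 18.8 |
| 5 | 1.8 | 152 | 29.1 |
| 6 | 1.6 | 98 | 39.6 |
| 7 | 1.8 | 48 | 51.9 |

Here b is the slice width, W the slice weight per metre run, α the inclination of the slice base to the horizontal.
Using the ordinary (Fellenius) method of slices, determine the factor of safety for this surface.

FS = 1.53

Ordinary method of slices: FS = Σ[c'·Δl_i + (W_i cosα_i)·tanφ'] / Σ W_i sinα_i, with Δl_i = b_i / cosα_i.
Slice 1: Δl = 2.9/cos(-14.0°) = 2.989 m; N'_1 = 69·cos(-14.0°) = 67.0; c'Δl = 4.78; W sinα = -16.7
Slice 2: Δl = 2.7/cos0.3° = 2.700 m; N'_2 = 158·cos0.3° = 158.0; c'Δl = 4.32; W sinα = 0.8
Slice 3: Δl = 1.3/cos10.5° = 1.322 m; N'_3 = 97·cos10.5° = 95.4; c'Δl = 2.12; W sinα = 17.7
Slice 4: Δl = 1.9/cos18.8° = 2.007 m; N'_4 = 157·cos18.8° = 148.6; c'Δl = 3.21; W sinα = 50.6
Slice 5: Δl = 1.8/cos29.1° = 2.060 m; N'_5 = 152·cos29.1° = 132.8; c'Δl = 3.30; W sinα = 73.9
Slice 6: Δl = 1.6/cos39.6° = 2.077 m; N'_6 = 98·cos39.6° = 75.5; c'Δl = 3.32; W sinα = 62.5
Slice 7: Δl = 1.8/cos51.9° = 2.917 m; N'_7 = 48·cos51.9° = 29.6; c'Δl = 4.67; W sinα = 37.8
Σc'Δl = 25.7 kN/m; ΣN' = 706.9 kN/m; ΣW sinα = 226.6 kN/m
Resisting = 25.7 + 706.9·tan24.4° = 25.7 + 320.7 = 346.4 kN/m
FS = 346.4 / 226.6 = 1.529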